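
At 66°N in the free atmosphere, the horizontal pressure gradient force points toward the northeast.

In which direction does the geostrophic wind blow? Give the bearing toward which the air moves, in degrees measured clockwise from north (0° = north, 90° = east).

The pressure-gradient force points toward the northeast (bearing 045°).
Geostrophic balance: in the Northern Hemisphere the Coriolis force deflects motion to the right, so the geostrophic wind blows 90° to the right of the pressure-gradient force (low pressure on the left).
Rotating 045° by 90° clockwise gives 135° — the wind blows toward the southeast.

135°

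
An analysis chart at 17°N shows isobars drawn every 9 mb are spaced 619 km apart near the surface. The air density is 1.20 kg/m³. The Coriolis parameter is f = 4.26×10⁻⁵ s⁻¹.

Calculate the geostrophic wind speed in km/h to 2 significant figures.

Pressure gradient: |∂P/∂n| = 900 Pa / 619000 m = 1.45×10⁻³ Pa/m
Geostrophic balance (pressure-gradient force = Coriolis force):
V_g = (1/(fρ)) |∂P/∂n| = 1.45×10⁻³ / (4.26×10⁻⁵ × 1.20) = 28.4 m/s
Converting: 28.4 m/s × 3.6 = 100 km/h

100 km/h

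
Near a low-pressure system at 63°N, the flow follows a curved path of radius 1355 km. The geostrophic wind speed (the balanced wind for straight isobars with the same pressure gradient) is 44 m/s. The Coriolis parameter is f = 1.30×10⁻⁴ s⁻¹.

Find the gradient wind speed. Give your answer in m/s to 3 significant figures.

Around a low, centrifugal force acts outward with Coriolis, so pressure-gradient force balances both:
(1/ρ)|∂P/∂n| = fV + V²/R  →  V² + fR·V − fR·V_g = 0
With fR = 1.30×10⁻⁴ × 1355×10³ m = 176 m/s:
V = [−fR + √((fR)² + 4 fR V_g)]/2 = [−176 + √(176² + 4×176×44)]/2 = 36.5 m/s
Subgeostrophic (V < V_g = 44 m/s), as expected around a low.

36.5 m/s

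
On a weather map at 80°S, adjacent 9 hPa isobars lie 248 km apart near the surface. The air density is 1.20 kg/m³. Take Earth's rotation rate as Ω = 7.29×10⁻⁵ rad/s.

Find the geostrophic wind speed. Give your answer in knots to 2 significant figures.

41 knots

Coriolis parameter at 80°S:
f = 2Ω sin φ = 2 × 7.29×10⁻⁵ × sin 80° = 1.44×10⁻⁴ s⁻¹
Pressure gradient: |∂P/∂n| = 900 Pa / 248000 m = 3.63×10⁻³ Pa/m
Geostrophic balance (pressure-gradient force = Coriolis force):
V_g = (1/(fρ)) |∂P/∂n| = 3.63×10⁻³ / (1.44×10⁻⁴ × 1.20) = 21.1 m/s
Converting: 21.1 m/s × 1.944 = 41 knots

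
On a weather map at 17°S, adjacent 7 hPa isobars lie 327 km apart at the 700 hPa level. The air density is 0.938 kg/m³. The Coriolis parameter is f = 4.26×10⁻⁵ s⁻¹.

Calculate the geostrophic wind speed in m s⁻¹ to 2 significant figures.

Pressure gradient: |∂P/∂n| = 700 Pa / 327000 m = 2.14×10⁻³ Pa/m
Geostrophic balance (pressure-gradient force = Coriolis force):
V_g = (1/(fρ)) |∂P/∂n| = 2.14×10⁻³ / (4.26×10⁻⁵ × 0.938) = 53.6 m/s

54 m s⁻¹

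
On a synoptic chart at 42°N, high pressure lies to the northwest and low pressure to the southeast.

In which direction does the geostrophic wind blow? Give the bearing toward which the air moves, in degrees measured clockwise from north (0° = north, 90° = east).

225°

The pressure-gradient force points toward the southeast (bearing 135°).
Geostrophic balance: in the Northern Hemisphere the Coriolis force deflects motion to the right, so the geostrophic wind blows 90° to the right of the pressure-gradient force (low pressure on the left).
Rotating 135° by 90° clockwise gives 225° — the wind blows toward the southwest.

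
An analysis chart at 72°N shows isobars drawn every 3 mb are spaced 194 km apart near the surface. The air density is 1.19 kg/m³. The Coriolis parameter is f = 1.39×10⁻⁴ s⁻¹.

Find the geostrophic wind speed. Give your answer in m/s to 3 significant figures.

Pressure gradient: |∂P/∂n| = 300 Pa / 194000 m = 1.55×10⁻³ Pa/m
Geostrophic balance (pressure-gradient force = Coriolis force):
V_g = (1/(fρ)) |∂P/∂n| = 1.55×10⁻³ / (1.39×10⁻⁴ × 1.19) = 9.35 m/s

9.35 m/s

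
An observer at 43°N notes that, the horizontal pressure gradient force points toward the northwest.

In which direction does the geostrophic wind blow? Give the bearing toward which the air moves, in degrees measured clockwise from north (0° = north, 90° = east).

The pressure-gradient force points toward the northwest (bearing 315°).
Geostrophic balance: in the Northern Hemisphere the Coriolis force deflects motion to the right, so the geostrophic wind blows 90° to the right of the pressure-gradient force (low pressure on the left).
Rotating 315° by 90° clockwise gives 045° — the wind blows toward the northeast.

045°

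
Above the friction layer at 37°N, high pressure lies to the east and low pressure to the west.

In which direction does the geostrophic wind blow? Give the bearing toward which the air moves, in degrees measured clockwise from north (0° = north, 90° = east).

The pressure-gradient force points toward the west (bearing 270°).
Geostrophic balance: in the Northern Hemisphere the Coriolis force deflects motion to the right, so the geostrophic wind blows 90° to the right of the pressure-gradient force (low pressure on the left).
Rotating 270° by 90° clockwise gives 000° — the wind blows toward the north.

000°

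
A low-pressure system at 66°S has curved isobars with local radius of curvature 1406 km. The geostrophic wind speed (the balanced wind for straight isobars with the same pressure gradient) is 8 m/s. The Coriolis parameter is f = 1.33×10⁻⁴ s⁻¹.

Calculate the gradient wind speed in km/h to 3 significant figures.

27.7 km/h

Around a low, centrifugal force acts outward with Coriolis, so pressure-gradient force balances both:
(1/ρ)|∂P/∂n| = fV + V²/R  →  V² + fR·V − fR·V_g = 0
With fR = 1.33×10⁻⁴ × 1406×10³ m = 187 m/s:
V = [−fR + √((fR)² + 4 fR V_g)]/2 = [−187 + √(187² + 4×187×8)]/2 = 7.68 m/s
Subgeostrophic (V < V_g = 8 m/s), as expected around a low.
Converting: 7.68 m/s × 3.6 = 27.7 km/h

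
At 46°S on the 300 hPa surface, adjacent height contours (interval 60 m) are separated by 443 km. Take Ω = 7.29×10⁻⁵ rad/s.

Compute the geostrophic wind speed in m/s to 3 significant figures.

Coriolis parameter at 46°S:
f = 2Ω sin φ = 2 × 7.29×10⁻⁵ × sin 46° = 1.05×10⁻⁴ s⁻¹
Height gradient: |∂Z/∂n| = 60 m / 443000 m = 1.35×10⁻⁴
On a pressure surface, geostrophic balance gives V_g = (g/f)|∂Z/∂n|:
V_g = 9.81 × 1.35×10⁻⁴ / 1.05×10⁻⁴ = 12.7 m/s

12.7 m/s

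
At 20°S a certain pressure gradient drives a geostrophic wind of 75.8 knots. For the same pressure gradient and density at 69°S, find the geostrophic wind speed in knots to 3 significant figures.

27.8 knots

With the same pressure gradient and density, V_g ∝ 1/f ∝ 1/sin φ.
V₂ = V₁ · sin φ₁ / sin φ₂ = 75.8 × sin 20° / sin 69°
V₂ = 75.8 × 0.3420/0.9336 = 27.8 knots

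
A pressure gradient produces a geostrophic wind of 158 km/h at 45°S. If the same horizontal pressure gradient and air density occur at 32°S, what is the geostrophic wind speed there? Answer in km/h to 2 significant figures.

210 km/h

With the same pressure gradient and density, V_g ∝ 1/f ∝ 1/sin φ.
V₂ = V₁ · sin φ₁ / sin φ₂ = 158 × sin 45° / sin 32°
V₂ = 158 × 0.7071/0.5299 = 210 km/h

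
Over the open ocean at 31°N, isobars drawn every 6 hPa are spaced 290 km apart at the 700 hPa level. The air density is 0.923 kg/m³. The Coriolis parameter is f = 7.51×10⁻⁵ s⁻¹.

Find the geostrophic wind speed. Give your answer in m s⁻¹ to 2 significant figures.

Pressure gradient: |∂P/∂n| = 600 Pa / 290000 m = 2.07×10⁻³ Pa/m
Geostrophic balance (pressure-gradient force = Coriolis force):
V_g = (1/(fρ)) |∂P/∂n| = 2.07×10⁻³ / (7.51×10⁻⁵ × 0.923) = 29.8 m/s

30 m s⁻¹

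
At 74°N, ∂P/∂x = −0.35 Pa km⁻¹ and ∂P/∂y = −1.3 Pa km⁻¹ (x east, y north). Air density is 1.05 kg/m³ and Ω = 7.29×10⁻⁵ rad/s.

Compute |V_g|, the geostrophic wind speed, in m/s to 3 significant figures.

9.15 m/s

Coriolis parameter at 74°N:
f = 2Ω sin φ = 2 × 7.29×10⁻⁵ × sin 74° = 1.40×10⁻⁴ s⁻¹
Component geostrophic relations (x east, y north):
u_g = −(1/(fρ)) ∂P/∂y,  v_g = (1/(fρ)) ∂P/∂x
u_g = −(−1.3×10⁻³)/(1.40×10⁻⁴ × 1.05) = 8.83 m/s;  v_g = (−0.35×10⁻³)/(1.40×10⁻⁴ × 1.05) = −2.38 m/s
|V_g| = √(u_g² + v_g²) = 9.15 m/s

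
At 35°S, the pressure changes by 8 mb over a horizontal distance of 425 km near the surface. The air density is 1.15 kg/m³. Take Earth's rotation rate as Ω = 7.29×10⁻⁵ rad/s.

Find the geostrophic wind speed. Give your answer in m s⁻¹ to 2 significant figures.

Coriolis parameter at 35°S:
f = 2Ω sin φ = 2 × 7.29×10⁻⁵ × sin 35° = 8.36×10⁻⁵ s⁻¹
Pressure gradient: |∂P/∂n| = 800 Pa / 425000 m = 1.88×10⁻³ Pa/m
Geostrophic balance (pressure-gradient force = Coriolis force):
V_g = (1/(fρ)) |∂P/∂n| = 1.88×10⁻³ / (8.36×10⁻⁵ × 1.15) = 19.6 m/s

20 m s⁻¹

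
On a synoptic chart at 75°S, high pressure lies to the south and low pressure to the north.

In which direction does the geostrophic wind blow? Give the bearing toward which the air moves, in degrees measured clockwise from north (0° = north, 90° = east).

The pressure-gradient force points toward the north (bearing 000°).
Geostrophic balance: in the Southern Hemisphere the Coriolis force deflects motion to the left, so the geostrophic wind blows 90° to the left of the pressure-gradient force (low pressure on the right).
Rotating 000° by 90° counterclockwise gives 270° — the wind blows toward the west.

270°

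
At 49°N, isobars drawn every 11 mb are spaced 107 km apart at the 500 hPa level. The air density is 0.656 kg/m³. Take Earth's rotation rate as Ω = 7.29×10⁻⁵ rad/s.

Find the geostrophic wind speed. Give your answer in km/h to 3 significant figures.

Coriolis parameter at 49°N:
f = 2Ω sin φ = 2 × 7.29×10⁻⁵ × sin 49° = 1.10×10⁻⁴ s⁻¹
Pressure gradient: |∂P/∂n| = 1100 Pa / 107000 m = 1.03×10⁻² Pa/m
Geostrophic balance (pressure-gradient force = Coriolis force):
V_g = (1/(fρ)) |∂P/∂n| = 1.03×10⁻² / (1.10×10⁻⁴ × 0.656) = 142 m/s
Converting: 142 m/s × 3.6 = 513 km/h

513 km/h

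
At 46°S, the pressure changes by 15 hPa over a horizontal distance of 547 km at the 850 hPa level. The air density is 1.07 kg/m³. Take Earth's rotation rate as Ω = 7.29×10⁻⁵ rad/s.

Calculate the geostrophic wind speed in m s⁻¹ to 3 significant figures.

24.4 m s⁻¹

Coriolis parameter at 46°S:
f = 2Ω sin φ = 2 × 7.29×10⁻⁵ × sin 46° = 1.05×10⁻⁴ s⁻¹
Pressure gradient: |∂P/∂n| = 1500 Pa / 547000 m = 2.74×10⁻³ Pa/m
Geostrophic balance (pressure-gradient force = Coriolis force):
V_g = (1/(fρ)) |∂P/∂n| = 2.74×10⁻³ / (1.05×10⁻⁴ × 1.07) = 24.4 m/s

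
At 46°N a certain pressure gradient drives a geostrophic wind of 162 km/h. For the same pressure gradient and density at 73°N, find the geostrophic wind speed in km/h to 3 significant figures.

122 km/h

With the same pressure gradient and density, V_g ∝ 1/f ∝ 1/sin φ.
V₂ = V₁ · sin φ₁ / sin φ₂ = 162 × sin 46° / sin 73°
V₂ = 162 × 0.7193/0.9563 = 122 km/h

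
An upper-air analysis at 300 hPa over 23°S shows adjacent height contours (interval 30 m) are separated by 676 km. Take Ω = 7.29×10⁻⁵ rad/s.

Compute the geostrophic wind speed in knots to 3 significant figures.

14.9 knots

Coriolis parameter at 23°S:
f = 2Ω sin φ = 2 × 7.29×10⁻⁵ × sin 23° = 5.70×10⁻⁵ s⁻¹
Height gradient: |∂Z/∂n| = 30 m / 676000 m = 4.44×10⁻⁵
On a pressure surface, geostrophic balance gives V_g = (g/f)|∂Z/∂n|:
V_g = 9.81 × 4.44×10⁻⁵ / 5.70×10⁻⁵ = 7.64 m/s
Converting: 7.64 m/s × 1.944 = 14.9 knots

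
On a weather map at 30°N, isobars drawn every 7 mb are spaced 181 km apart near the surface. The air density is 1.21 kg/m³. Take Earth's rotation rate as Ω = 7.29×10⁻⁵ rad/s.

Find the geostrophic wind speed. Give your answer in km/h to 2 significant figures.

Coriolis parameter at 30°N:
f = 2Ω sin φ = 2 × 7.29×10⁻⁵ × sin 30° = 7.29×10⁻⁵ s⁻¹
Pressure gradient: |∂P/∂n| = 700 Pa / 181000 m = 3.87×10⁻³ Pa/m
Geostrophic balance (pressure-gradient force = Coriolis force):
V_g = (1/(fρ)) |∂P/∂n| = 3.87×10⁻³ / (7.29×10⁻⁵ × 1.21) = 43.8 m/s
Converting: 43.8 m/s × 3.6 = 160 km/h

160 km/h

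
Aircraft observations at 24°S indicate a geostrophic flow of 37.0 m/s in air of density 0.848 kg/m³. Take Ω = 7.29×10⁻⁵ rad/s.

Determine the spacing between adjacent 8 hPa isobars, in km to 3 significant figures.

Coriolis parameter at 24°S:
f = 2Ω sin φ = 2 × 7.29×10⁻⁵ × sin 24° = 5.93×10⁻⁵ s⁻¹
Geostrophic balance rearranged: |∂P/∂n| = f ρ V_g
|∂P/∂n| = 5.93×10⁻⁵ × 0.848 × 37.0 = 1.86×10⁻³ Pa/m
Isobar spacing: Δn = ΔP/|∂P/∂n| = 800 Pa / 1.86×10⁻³ Pa/m = 429954 m ≈ 430 km

430 km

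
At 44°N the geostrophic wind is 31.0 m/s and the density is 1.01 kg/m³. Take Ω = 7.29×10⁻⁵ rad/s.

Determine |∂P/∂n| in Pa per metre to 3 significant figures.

3.17×10⁻³ Pa/m

Coriolis parameter at 44°N:
f = 2Ω sin φ = 2 × 7.29×10⁻⁵ × sin 44° = 1.01×10⁻⁴ s⁻¹
Geostrophic balance rearranged: |∂P/∂n| = f ρ V_g
|∂P/∂n| = 1.01×10⁻⁴ × 1.01 × 31.0 = 3.17×10⁻³ Pa/m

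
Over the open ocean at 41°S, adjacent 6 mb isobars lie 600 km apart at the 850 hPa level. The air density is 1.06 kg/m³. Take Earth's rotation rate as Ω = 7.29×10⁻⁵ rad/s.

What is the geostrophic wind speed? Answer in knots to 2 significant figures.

Coriolis parameter at 41°S:
f = 2Ω sin φ = 2 × 7.29×10⁻⁵ × sin 41° = 9.57×10⁻⁵ s⁻¹
Pressure gradient: |∂P/∂n| = 600 Pa / 600000 m = 1.00×10⁻³ Pa/m
Geostrophic balance (pressure-gradient force = Coriolis force):
V_g = (1/(fρ)) |∂P/∂n| = 1.00×10⁻³ / (9.57×10⁻⁵ × 1.06) = 9.86 m/s
Converting: 9.86 m/s × 1.944 = 19 knots

19 knots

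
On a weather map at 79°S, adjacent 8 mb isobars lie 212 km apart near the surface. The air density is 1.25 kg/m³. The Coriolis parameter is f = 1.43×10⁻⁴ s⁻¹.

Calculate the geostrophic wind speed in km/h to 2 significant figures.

76 km/h

Pressure gradient: |∂P/∂n| = 800 Pa / 212000 m = 3.77×10⁻³ Pa/m
Geostrophic balance (pressure-gradient force = Coriolis force):
V_g = (1/(fρ)) |∂P/∂n| = 3.77×10⁻³ / (1.43×10⁻⁴ × 1.25) = 21.1 m/s
Converting: 21.1 m/s × 3.6 = 76 km/h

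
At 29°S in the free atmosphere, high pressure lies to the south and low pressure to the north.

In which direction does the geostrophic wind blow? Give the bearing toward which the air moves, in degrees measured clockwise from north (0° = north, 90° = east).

270°

The pressure-gradient force points toward the north (bearing 000°).
Geostrophic balance: in the Southern Hemisphere the Coriolis force deflects motion to the left, so the geostrophic wind blows 90° to the left of the pressure-gradient force (low pressure on the right).
Rotating 000° by 90° counterclockwise gives 270° — the wind blows toward the west.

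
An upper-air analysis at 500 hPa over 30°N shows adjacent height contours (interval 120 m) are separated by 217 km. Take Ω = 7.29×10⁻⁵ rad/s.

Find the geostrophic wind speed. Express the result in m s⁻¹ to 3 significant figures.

Coriolis parameter at 30°N:
f = 2Ω sin φ = 2 × 7.29×10⁻⁵ × sin 30° = 7.29×10⁻⁵ s⁻¹
Height gradient: |∂Z/∂n| = 120 m / 217000 m = 5.53×10⁻⁴
On a pressure surface, geostrophic balance gives V_g = (g/f)|∂Z/∂n|:
V_g = 9.81 × 5.53×10⁻⁴ / 7.29×10⁻⁵ = 74.4 m/s

74.4 m s⁻¹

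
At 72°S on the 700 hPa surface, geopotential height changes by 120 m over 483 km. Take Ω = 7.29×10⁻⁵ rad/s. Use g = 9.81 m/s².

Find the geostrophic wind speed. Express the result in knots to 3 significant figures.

Coriolis parameter at 72°S:
f = 2Ω sin φ = 2 × 7.29×10⁻⁵ × sin 72° = 1.39×10⁻⁴ s⁻¹
Height gradient: |∂Z/∂n| = 120 m / 483000 m = 2.48×10⁻⁴
On a pressure surface, geostrophic balance gives V_g = (g/f)|∂Z/∂n|:
V_g = 9.81 × 2.48×10⁻⁴ / 1.39×10⁻⁴ = 17.6 m/s
Converting: 17.6 m/s × 1.944 = 34.2 knots

34.2 knots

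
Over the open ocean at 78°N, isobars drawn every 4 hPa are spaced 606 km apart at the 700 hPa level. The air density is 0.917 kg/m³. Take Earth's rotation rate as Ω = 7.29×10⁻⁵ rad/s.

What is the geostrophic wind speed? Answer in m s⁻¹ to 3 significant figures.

5.05 m s⁻¹

Coriolis parameter at 78°N:
f = 2Ω sin φ = 2 × 7.29×10⁻⁵ × sin 78° = 1.43×10⁻⁴ s⁻¹
Pressure gradient: |∂P/∂n| = 400 Pa / 606000 m = 6.60×10⁻⁴ Pa/m
Geostrophic balance (pressure-gradient force = Coriolis force):
V_g = (1/(fρ)) |∂P/∂n| = 6.60×10⁻⁴ / (1.43×10⁻⁴ × 0.917) = 5.05 m/s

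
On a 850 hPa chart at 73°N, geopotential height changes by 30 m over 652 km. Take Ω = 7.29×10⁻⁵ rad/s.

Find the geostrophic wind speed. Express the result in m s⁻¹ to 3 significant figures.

Coriolis parameter at 73°N:
f = 2Ω sin φ = 2 × 7.29×10⁻⁵ × sin 73° = 1.39×10⁻⁴ s⁻¹
Height gradient: |∂Z/∂n| = 30 m / 652000 m = 4.60×10⁻⁵
On a pressure surface, geostrophic balance gives V_g = (g/f)|∂Z/∂n|:
V_g = 9.81 × 4.60×10⁻⁵ / 1.39×10⁻⁴ = 3.24 m/s

3.24 m s⁻¹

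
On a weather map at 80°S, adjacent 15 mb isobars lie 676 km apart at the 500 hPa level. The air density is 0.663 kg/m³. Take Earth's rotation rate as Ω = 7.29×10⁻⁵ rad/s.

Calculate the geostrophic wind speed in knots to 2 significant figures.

Coriolis parameter at 80°S:
f = 2Ω sin φ = 2 × 7.29×10⁻⁵ × sin 80° = 1.44×10⁻⁴ s⁻¹
Pressure gradient: |∂P/∂n| = 1500 Pa / 676000 m = 2.22×10⁻³ Pa/m
Geostrophic balance (pressure-gradient force = Coriolis force):
V_g = (1/(fρ)) |∂P/∂n| = 2.22×10⁻³ / (1.44×10⁻⁴ × 0.663) = 23.3 m/s
Converting: 23.3 m/s × 1.944 = 45 knots

45 knots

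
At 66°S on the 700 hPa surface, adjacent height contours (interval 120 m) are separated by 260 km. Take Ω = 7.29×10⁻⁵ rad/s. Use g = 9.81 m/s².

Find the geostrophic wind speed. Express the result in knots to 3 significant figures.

Coriolis parameter at 66°S:
f = 2Ω sin φ = 2 × 7.29×10⁻⁵ × sin 66° = 1.33×10⁻⁴ s⁻¹
Height gradient: |∂Z/∂n| = 120 m / 260000 m = 4.62×10⁻⁴
On a pressure surface, geostrophic balance gives V_g = (g/f)|∂Z/∂n|:
V_g = 9.81 × 4.62×10⁻⁴ / 1.33×10⁻⁴ = 34.0 m/s
Converting: 34.0 m/s × 1.944 = 66.1 knots

66.1 knots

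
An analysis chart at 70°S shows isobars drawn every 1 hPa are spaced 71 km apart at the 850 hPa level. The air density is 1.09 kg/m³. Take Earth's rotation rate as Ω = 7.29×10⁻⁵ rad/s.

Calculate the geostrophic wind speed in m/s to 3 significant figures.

Coriolis parameter at 70°S:
f = 2Ω sin φ = 2 × 7.29×10⁻⁵ × sin 70° = 1.37×10⁻⁴ s⁻¹
Pressure gradient: |∂P/∂n| = 100 Pa / 71000 m = 1.41×10⁻³ Pa/m
Geostrophic balance (pressure-gradient force = Coriolis force):
V_g = (1/(fρ)) |∂P/∂n| = 1.41×10⁻³ / (1.37×10⁻⁴ × 1.09) = 9.43 m/s

9.43 m/s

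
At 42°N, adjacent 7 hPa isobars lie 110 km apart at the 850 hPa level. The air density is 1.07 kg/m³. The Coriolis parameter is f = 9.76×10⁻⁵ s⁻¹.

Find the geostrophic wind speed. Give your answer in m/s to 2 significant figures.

61 m/s

Pressure gradient: |∂P/∂n| = 700 Pa / 110000 m = 6.36×10⁻³ Pa/m
Geostrophic balance (pressure-gradient force = Coriolis force):
V_g = (1/(fρ)) |∂P/∂n| = 6.36×10⁻³ / (9.76×10⁻⁵ × 1.07) = 60.9 m/s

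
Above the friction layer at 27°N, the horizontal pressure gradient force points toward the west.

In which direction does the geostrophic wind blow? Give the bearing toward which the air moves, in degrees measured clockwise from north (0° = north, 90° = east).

The pressure-gradient force points toward the west (bearing 270°).
Geostrophic balance: in the Northern Hemisphere the Coriolis force deflects motion to the right, so the geostrophic wind blows 90° to the right of the pressure-gradient force (low pressure on the left).
Rotating 270° by 90° clockwise gives 000° — the wind blows toward the north.

000°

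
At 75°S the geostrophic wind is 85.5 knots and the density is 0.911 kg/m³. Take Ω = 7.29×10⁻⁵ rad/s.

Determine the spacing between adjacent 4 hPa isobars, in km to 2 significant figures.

Coriolis parameter at 75°S:
f = 2Ω sin φ = 2 × 7.29×10⁻⁵ × sin 75° = 1.41×10⁻⁴ s⁻¹
Wind speed in SI: 85.5 knots = 44.0 m/s
Geostrophic balance rearranged: |∂P/∂n| = f ρ V_g
|∂P/∂n| = 1.41×10⁻⁴ × 0.911 × 44.0 = 5.64×10⁻³ Pa/m
Isobar spacing: Δn = ΔP/|∂P/∂n| = 400 Pa / 5.64×10⁻³ Pa/m = 70882 m ≈ 71 km

71 km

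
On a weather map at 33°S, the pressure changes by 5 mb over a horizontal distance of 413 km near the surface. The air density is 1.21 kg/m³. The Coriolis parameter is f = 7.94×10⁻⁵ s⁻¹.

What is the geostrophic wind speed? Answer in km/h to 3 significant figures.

45.4 km/h

Pressure gradient: |∂P/∂n| = 500 Pa / 413000 m = 1.21×10⁻³ Pa/m
Geostrophic balance (pressure-gradient force = Coriolis force):
V_g = (1/(fρ)) |∂P/∂n| = 1.21×10⁻³ / (7.94×10⁻⁵ × 1.21) = 12.6 m/s
Converting: 12.6 m/s × 3.6 = 45.4 km/h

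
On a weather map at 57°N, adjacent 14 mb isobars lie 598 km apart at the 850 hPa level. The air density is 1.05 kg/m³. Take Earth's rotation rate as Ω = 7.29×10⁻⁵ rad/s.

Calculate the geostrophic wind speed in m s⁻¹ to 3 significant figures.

Coriolis parameter at 57°N:
f = 2Ω sin φ = 2 × 7.29×10⁻⁵ × sin 57° = 1.22×10⁻⁴ s⁻¹
Pressure gradient: |∂P/∂n| = 1400 Pa / 598000 m = 2.34×10⁻³ Pa/m
Geostrophic balance (pressure-gradient force = Coriolis force):
V_g = (1/(fρ)) |∂P/∂n| = 2.34×10⁻³ / (1.22×10⁻⁴ × 1.05) = 18.2 m/s

18.2 m s⁻¹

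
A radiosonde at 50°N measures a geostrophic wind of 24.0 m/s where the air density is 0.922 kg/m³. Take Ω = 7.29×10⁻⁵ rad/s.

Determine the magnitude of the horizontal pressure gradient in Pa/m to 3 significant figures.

Coriolis parameter at 50°N:
f = 2Ω sin φ = 2 × 7.29×10⁻⁵ × sin 50° = 1.12×10⁻⁴ s⁻¹
Geostrophic balance rearranged: |∂P/∂n| = f ρ V_g
|∂P/∂n| = 1.12×10⁻⁴ × 0.922 × 24.0 = 2.47×10⁻³ Pa/m

2.47×10⁻³ Pa/m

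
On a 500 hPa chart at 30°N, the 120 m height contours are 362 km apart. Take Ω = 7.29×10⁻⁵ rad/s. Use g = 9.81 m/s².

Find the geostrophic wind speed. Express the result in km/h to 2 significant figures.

160 km/h

Coriolis parameter at 30°N:
f = 2Ω sin φ = 2 × 7.29×10⁻⁵ × sin 30° = 7.29×10⁻⁵ s⁻¹
Height gradient: |∂Z/∂n| = 120 m / 362000 m = 3.31×10⁻⁴
On a pressure surface, geostrophic balance gives V_g = (g/f)|∂Z/∂n|:
V_g = 9.81 × 3.31×10⁻⁴ / 7.29×10⁻⁵ = 44.6 m/s
Converting: 44.6 m/s × 3.6 = 160 km/h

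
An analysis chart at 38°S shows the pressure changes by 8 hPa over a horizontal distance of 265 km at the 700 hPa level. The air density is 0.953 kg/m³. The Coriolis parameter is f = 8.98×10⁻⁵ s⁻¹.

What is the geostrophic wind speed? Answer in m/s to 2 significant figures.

Pressure gradient: |∂P/∂n| = 800 Pa / 265000 m = 3.02×10⁻³ Pa/m
Geostrophic balance (pressure-gradient force = Coriolis force):
V_g = (1/(fρ)) |∂P/∂n| = 3.02×10⁻³ / (8.98×10⁻⁵ × 0.953) = 35.3 m/s

35 m/s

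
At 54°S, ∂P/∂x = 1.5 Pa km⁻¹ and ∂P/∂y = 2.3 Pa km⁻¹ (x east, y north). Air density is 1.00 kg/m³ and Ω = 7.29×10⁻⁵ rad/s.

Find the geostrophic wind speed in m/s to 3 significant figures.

23.3 m/s

Coriolis parameter at 54°S:
f = 2Ω sin φ = 2 × 7.29×10⁻⁵ × sin 54° = 1.18×10⁻⁴ s⁻¹
In the Southern Hemisphere f is negative: f = −1.18×10⁻⁴ s⁻¹.
Component geostrophic relations (x east, y north):
u_g = −(1/(fρ)) ∂P/∂y,  v_g = (1/(fρ)) ∂P/∂x
u_g = −(2.3×10⁻³)/(−1.18×10⁻⁴ × 1.00) = 19.5 m/s;  v_g = (1.5×10⁻³)/(−1.18×10⁻⁴ × 1.00) = −12.7 m/s
|V_g| = √(u_g² + v_g²) = 23.3 m/s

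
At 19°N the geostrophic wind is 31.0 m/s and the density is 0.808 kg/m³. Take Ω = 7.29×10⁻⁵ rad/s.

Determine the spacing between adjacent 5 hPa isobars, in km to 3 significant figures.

Coriolis parameter at 19°N:
f = 2Ω sin φ = 2 × 7.29×10⁻⁵ × sin 19° = 4.75×10⁻⁵ s⁻¹
Geostrophic balance rearranged: |∂P/∂n| = f ρ V_g
|∂P/∂n| = 4.75×10⁻⁵ × 0.808 × 31.0 = 1.19×10⁻³ Pa/m
Isobar spacing: Δn = ΔP/|∂P/∂n| = 500 Pa / 1.19×10⁻³ Pa/m = 420531 m ≈ 421 km

421 km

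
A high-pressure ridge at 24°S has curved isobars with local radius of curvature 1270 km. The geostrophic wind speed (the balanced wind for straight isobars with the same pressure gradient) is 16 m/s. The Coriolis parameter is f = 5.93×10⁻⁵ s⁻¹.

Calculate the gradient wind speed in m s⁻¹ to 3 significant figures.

Around a high, pressure-gradient force acts outward with centrifugal, so Coriolis balances both:
fV = (1/ρ)|∂P/∂n| + V²/R  →  V² − fR·V + fR·V_g = 0
With fR = 5.93×10⁻⁵ × 1270×10³ m = 75.3 m/s:
V = [fR − √((fR)² − 4 fR V_g)]/2 = [75.3 − √(75.3² − 4×75.3×16)]/2 = 23.1 m/s
Supergeostrophic (V > V_g = 16 m/s), as expected around a high.

23.1 m s⁻¹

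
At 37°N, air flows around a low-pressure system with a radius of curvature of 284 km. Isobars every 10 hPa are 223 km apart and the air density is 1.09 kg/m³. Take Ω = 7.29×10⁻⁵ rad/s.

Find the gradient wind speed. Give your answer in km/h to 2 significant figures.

Coriolis parameter at 37°N:
f = 2Ω sin φ = 2 × 7.29×10⁻⁵ × sin 37° = 8.77×10⁻⁵ s⁻¹
Pressure gradient: |∂P/∂n| = 1000 Pa / 223000 m = 4.48×10⁻³ Pa/m
Geostrophic speed: V_g = |∂P/∂n|/(fρ) = 4.48×10⁻³/(8.77×10⁻⁵ × 1.09) = 46.9 m/s
Around a low, centrifugal force acts outward with Coriolis, so pressure-gradient force balances both:
(1/ρ)|∂P/∂n| = fV + V²/R  →  V² + fR·V − fR·V_g = 0
With fR = 8.77×10⁻⁵ × 284×10³ m = 24.9 m/s:
V = [−fR + √((fR)² + 4 fR V_g)]/2 = [−24.9 + √(24.9² + 4×24.9×46.9)]/2 = 23.9 m/s
Subgeostrophic (V < V_g = 46.9 m/s), as expected around a low.
Converting: 23.9 m/s × 3.6 = 86 km/h

86 km/h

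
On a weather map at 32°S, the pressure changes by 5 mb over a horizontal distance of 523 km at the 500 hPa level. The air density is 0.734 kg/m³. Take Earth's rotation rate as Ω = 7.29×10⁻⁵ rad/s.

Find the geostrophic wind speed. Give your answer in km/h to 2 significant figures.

61 km/h

Coriolis parameter at 32°S:
f = 2Ω sin φ = 2 × 7.29×10⁻⁵ × sin 32° = 7.73×10⁻⁵ s⁻¹
Pressure gradient: |∂P/∂n| = 500 Pa / 523000 m = 9.56×10⁻⁴ Pa/m
Geostrophic balance (pressure-gradient force = Coriolis force):
V_g = (1/(fρ)) |∂P/∂n| = 9.56×10⁻⁴ / (7.73×10⁻⁵ × 0.734) = 16.9 m/s
Converting: 16.9 m/s × 3.6 = 61 km/h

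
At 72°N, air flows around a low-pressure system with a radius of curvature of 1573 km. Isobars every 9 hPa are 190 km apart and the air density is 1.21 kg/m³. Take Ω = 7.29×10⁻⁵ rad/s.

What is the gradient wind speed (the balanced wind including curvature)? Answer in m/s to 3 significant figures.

25.3 m/s

Coriolis parameter at 72°N:
f = 2Ω sin φ = 2 × 7.29×10⁻⁵ × sin 72° = 1.39×10⁻⁴ s⁻¹
Pressure gradient: |∂P/∂n| = 900 Pa / 190000 m = 4.74×10⁻³ Pa/m
Geostrophic speed: V_g = |∂P/∂n|/(fρ) = 4.74×10⁻³/(1.39×10⁻⁴ × 1.21) = 28.2 m/s
Around a low, centrifugal force acts outward with Coriolis, so pressure-gradient force balances both:
(1/ρ)|∂P/∂n| = fV + V²/R  →  V² + fR·V − fR·V_g = 0
With fR = 1.39×10⁻⁴ × 1573×10³ m = 218 m/s:
V = [−fR + √((fR)² + 4 fR V_g)]/2 = [−218 + √(218² + 4×218×28.2)]/2 = 25.3 m/s
Subgeostrophic (V < V_g = 28.2 m/s), as expected around a low.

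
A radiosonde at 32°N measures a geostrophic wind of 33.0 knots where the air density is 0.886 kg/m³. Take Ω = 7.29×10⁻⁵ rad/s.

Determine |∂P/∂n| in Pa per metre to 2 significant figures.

Coriolis parameter at 32°N:
f = 2Ω sin φ = 2 × 7.29×10⁻⁵ × sin 32° = 7.73×10⁻⁵ s⁻¹
Wind speed in SI: 33.0 knots = 17.0 m/s
Geostrophic balance rearranged: |∂P/∂n| = f ρ V_g
|∂P/∂n| = 7.73×10⁻⁵ × 0.886 × 17.0 = 1.16×10⁻³ Pa/m

1.2×10⁻³ Pa/m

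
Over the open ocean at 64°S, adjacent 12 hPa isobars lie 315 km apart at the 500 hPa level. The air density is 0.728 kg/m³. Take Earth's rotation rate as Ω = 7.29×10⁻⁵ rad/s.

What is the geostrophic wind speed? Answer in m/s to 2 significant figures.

40 m/s

Coriolis parameter at 64°S:
f = 2Ω sin φ = 2 × 7.29×10⁻⁵ × sin 64° = 1.31×10⁻⁴ s⁻¹
Pressure gradient: |∂P/∂n| = 1200 Pa / 315000 m = 3.81×10⁻³ Pa/m
Geostrophic balance (pressure-gradient force = Coriolis force):
V_g = (1/(fρ)) |∂P/∂n| = 3.81×10⁻³ / (1.31×10⁻⁴ × 0.728) = 39.9 m/s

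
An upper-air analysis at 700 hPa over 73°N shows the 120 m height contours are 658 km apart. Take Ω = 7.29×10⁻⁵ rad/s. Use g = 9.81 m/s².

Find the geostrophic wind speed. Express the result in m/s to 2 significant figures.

Coriolis parameter at 73°N:
f = 2Ω sin φ = 2 × 7.29×10⁻⁵ × sin 73° = 1.39×10⁻⁴ s⁻¹
Height gradient: |∂Z/∂n| = 120 m / 658000 m = 1.82×10⁻⁴
On a pressure surface, geostrophic balance gives V_g = (g/f)|∂Z/∂n|:
V_g = 9.81 × 1.82×10⁻⁴ / 1.39×10⁻⁴ = 12.8 m/s

13 m/s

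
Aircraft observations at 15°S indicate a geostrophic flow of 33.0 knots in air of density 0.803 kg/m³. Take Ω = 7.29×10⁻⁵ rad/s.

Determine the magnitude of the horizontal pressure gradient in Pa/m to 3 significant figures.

Coriolis parameter at 15°S:
f = 2Ω sin φ = 2 × 7.29×10⁻⁵ × sin 15° = 3.77×10⁻⁵ s⁻¹
Wind speed in SI: 33.0 knots = 17.0 m/s
Geostrophic balance rearranged: |∂P/∂n| = f ρ V_g
|∂P/∂n| = 3.77×10⁻⁵ × 0.803 × 17.0 = 5.14×10⁻⁴ Pa/m

5.14×10⁻⁴ Pa/m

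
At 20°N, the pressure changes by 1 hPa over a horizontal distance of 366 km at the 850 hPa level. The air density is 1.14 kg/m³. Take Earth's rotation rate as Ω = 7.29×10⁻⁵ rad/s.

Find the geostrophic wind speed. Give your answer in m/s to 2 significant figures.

Coriolis parameter at 20°N:
f = 2Ω sin φ = 2 × 7.29×10⁻⁵ × sin 20° = 4.99×10⁻⁵ s⁻¹
Pressure gradient: |∂P/∂n| = 100 Pa / 366000 m = 2.73×10⁻⁴ Pa/m
Geostrophic balance (pressure-gradient force = Coriolis force):
V_g = (1/(fρ)) |∂P/∂n| = 2.73×10⁻⁴ / (4.99×10⁻⁵ × 1.14) = 4.81 m/s

4.8 m/s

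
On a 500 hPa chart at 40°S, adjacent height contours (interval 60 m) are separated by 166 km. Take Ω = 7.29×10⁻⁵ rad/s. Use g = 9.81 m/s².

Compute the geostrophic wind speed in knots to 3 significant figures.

Coriolis parameter at 40°S:
f = 2Ω sin φ = 2 × 7.29×10⁻⁵ × sin 40° = 9.37×10⁻⁵ s⁻¹
Height gradient: |∂Z/∂n| = 60 m / 166000 m = 3.61×10⁻⁴
On a pressure surface, geostrophic balance gives V_g = (g/f)|∂Z/∂n|:
V_g = 9.81 × 3.61×10⁻⁴ / 9.37×10⁻⁵ = 37.8 m/s
Converting: 37.8 m/s × 1.944 = 73.5 knots

73.5 knots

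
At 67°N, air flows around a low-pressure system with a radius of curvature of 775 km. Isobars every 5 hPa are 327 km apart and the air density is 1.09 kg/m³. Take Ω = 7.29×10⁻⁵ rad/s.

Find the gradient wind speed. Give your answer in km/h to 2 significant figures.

34 km/h

Coriolis parameter at 67°N:
f = 2Ω sin φ = 2 × 7.29×10⁻⁵ × sin 67° = 1.34×10⁻⁴ s⁻¹
Pressure gradient: |∂P/∂n| = 500 Pa / 327000 m = 1.53×10⁻³ Pa/m
Geostrophic speed: V_g = |∂P/∂n|/(fρ) = 1.53×10⁻³/(1.34×10⁻⁴ × 1.09) = 10.5 m/s
Around a low, centrifugal force acts outward with Coriolis, so pressure-gradient force balances both:
(1/ρ)|∂P/∂n| = fV + V²/R  →  V² + fR·V − fR·V_g = 0
With fR = 1.34×10⁻⁴ × 775×10³ m = 104 m/s:
V = [−fR + √((fR)² + 4 fR V_g)]/2 = [−104 + √(104² + 4×104×10.5)]/2 = 9.57 m/s
Subgeostrophic (V < V_g = 10.5 m/s), as expected around a low.
Converting: 9.57 m/s × 3.6 = 34 km/h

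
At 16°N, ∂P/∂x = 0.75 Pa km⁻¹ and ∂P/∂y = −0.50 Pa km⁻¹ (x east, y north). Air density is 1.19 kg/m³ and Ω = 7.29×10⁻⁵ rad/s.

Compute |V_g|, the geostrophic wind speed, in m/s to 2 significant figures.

Coriolis parameter at 16°N:
f = 2Ω sin φ = 2 × 7.29×10⁻⁵ × sin 16° = 4.02×10⁻⁵ s⁻¹
Component geostrophic relations (x east, y north):
u_g = −(1/(fρ)) ∂P/∂y,  v_g = (1/(fρ)) ∂P/∂x
u_g = −(−0.50×10⁻³)/(4.02×10⁻⁵ × 1.19) = 10.5 m/s;  v_g = (0.75×10⁻³)/(4.02×10⁻⁵ × 1.19) = 15.7 m/s
|V_g| = √(u_g² + v_g²) = 18.8 m/s

19 m/s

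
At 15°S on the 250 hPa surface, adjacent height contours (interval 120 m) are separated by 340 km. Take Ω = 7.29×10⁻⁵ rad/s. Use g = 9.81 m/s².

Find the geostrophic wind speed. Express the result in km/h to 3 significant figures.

330 km/h

Coriolis parameter at 15°S:
f = 2Ω sin φ = 2 × 7.29×10⁻⁵ × sin 15° = 3.77×10⁻⁵ s⁻¹
Height gradient: |∂Z/∂n| = 120 m / 340000 m = 3.53×10⁻⁴
On a pressure surface, geostrophic balance gives V_g = (g/f)|∂Z/∂n|:
V_g = 9.81 × 3.53×10⁻⁴ / 3.77×10⁻⁵ = 91.8 m/s
Converting: 91.8 m/s × 3.6 = 330 km/h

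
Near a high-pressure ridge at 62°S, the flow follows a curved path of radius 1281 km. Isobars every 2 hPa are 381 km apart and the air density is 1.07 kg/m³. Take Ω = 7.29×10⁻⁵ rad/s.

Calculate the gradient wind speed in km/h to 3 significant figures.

14.1 km/h

Coriolis parameter at 62°S:
f = 2Ω sin φ = 2 × 7.29×10⁻⁵ × sin 62° = 1.29×10⁻⁴ s⁻¹
Pressure gradient: |∂P/∂n| = 200 Pa / 381000 m = 5.25×10⁻⁴ Pa/m
Geostrophic speed: V_g = |∂P/∂n|/(fρ) = 5.25×10⁻⁴/(1.29×10⁻⁴ × 1.07) = 3.81 m/s
Around a high, pressure-gradient force acts outward with centrifugal, so Coriolis balances both:
fV = (1/ρ)|∂P/∂n| + V²/R  →  V² − fR·V + fR·V_g = 0
With fR = 1.29×10⁻⁴ × 1281×10³ m = 165 m/s:
V = [fR − √((fR)² − 4 fR V_g)]/2 = [165 − √(165² − 4×165×3.81)]/2 = 3.9 m/s
Supergeostrophic (V > V_g = 3.81 m/s), as expected around a high.
Converting: 3.9 m/s × 3.6 = 14.1 km/h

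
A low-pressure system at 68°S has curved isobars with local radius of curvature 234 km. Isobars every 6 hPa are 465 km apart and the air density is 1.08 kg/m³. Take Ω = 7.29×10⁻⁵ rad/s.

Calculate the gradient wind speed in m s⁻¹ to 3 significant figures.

Coriolis parameter at 68°S:
f = 2Ω sin φ = 2 × 7.29×10⁻⁵ × sin 68° = 1.35×10⁻⁴ s⁻¹
Pressure gradient: |∂P/∂n| = 600 Pa / 465000 m = 1.29×10⁻³ Pa/m
Geostrophic speed: V_g = |∂P/∂n|/(fρ) = 1.29×10⁻³/(1.35×10⁻⁴ × 1.08) = 8.84 m/s
Around a low, centrifugal force acts outward with Coriolis, so pressure-gradient force balances both:
(1/ρ)|∂P/∂n| = fV + V²/R  →  V² + fR·V − fR·V_g = 0
With fR = 1.35×10⁻⁴ × 234×10³ m = 31.6 m/s:
V = [−fR + √((fR)² + 4 fR V_g)]/2 = [−31.6 + √(31.6² + 4×31.6×8.84)]/2 = 7.2 m/s
Subgeostrophic (V < V_g = 8.84 m/s), as expected around a low.

7.20 m s⁻¹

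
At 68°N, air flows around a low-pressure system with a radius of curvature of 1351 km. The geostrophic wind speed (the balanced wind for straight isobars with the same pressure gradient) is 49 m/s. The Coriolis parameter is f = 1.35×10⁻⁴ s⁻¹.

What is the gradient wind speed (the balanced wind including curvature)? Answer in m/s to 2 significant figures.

40 m/s

Around a low, centrifugal force acts outward with Coriolis, so pressure-gradient force balances both:
(1/ρ)|∂P/∂n| = fV + V²/R  →  V² + fR·V − fR·V_g = 0
With fR = 1.35×10⁻⁴ × 1351×10³ m = 182 m/s:
V = [−fR + √((fR)² + 4 fR V_g)]/2 = [−182 + √(182² + 4×182×49)]/2 = 40.2 m/s
Subgeostrophic (V < V_g = 49 m/s), as expected around a low.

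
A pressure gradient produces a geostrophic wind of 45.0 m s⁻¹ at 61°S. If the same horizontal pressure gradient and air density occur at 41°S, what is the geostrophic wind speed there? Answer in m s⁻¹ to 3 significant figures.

With the same pressure gradient and density, V_g ∝ 1/f ∝ 1/sin φ.
V₂ = V₁ · sin φ₁ / sin φ₂ = 45.0 × sin 61° / sin 41°
V₂ = 45.0 × 0.8746/0.6561 = 60.0 m s⁻¹

60.0 m s⁻¹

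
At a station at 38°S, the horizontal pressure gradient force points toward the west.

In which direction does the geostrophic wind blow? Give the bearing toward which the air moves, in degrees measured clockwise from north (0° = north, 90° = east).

180°

The pressure-gradient force points toward the west (bearing 270°).
Geostrophic balance: in the Southern Hemisphere the Coriolis force deflects motion to the left, so the geostrophic wind blows 90° to the left of the pressure-gradient force (low pressure on the right).
Rotating 270° by 90° counterclockwise gives 180° — the wind blows toward the south.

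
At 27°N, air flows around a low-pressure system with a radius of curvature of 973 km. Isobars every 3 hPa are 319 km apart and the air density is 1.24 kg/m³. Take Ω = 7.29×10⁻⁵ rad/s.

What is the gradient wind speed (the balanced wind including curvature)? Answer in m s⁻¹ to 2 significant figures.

Coriolis parameter at 27°N:
f = 2Ω sin φ = 2 × 7.29×10⁻⁵ × sin 27° = 6.62×10⁻⁵ s⁻¹
Pressure gradient: |∂P/∂n| = 300 Pa / 319000 m = 9.40×10⁻⁴ Pa/m
Geostrophic speed: V_g = |∂P/∂n|/(fρ) = 9.40×10⁻⁴/(6.62×10⁻⁵ × 1.24) = 11.5 m/s
Around a low, centrifugal force acts outward with Coriolis, so pressure-gradient force balances both:
(1/ρ)|∂P/∂n| = fV + V²/R  →  V² + fR·V − fR·V_g = 0
With fR = 6.62×10⁻⁵ × 973×10³ m = 64.4 m/s:
V = [−fR + √((fR)² + 4 fR V_g)]/2 = [−64.4 + √(64.4² + 4×64.4×11.5)]/2 = 9.93 m/s
Subgeostrophic (V < V_g = 11.5 m/s), as expected around a low.

9.9 m s⁻¹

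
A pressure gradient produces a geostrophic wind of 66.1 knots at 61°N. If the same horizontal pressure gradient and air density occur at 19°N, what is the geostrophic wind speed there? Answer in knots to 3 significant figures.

178 knots

With the same pressure gradient and density, V_g ∝ 1/f ∝ 1/sin φ.
V₂ = V₁ · sin φ₁ / sin φ₂ = 66.1 × sin 61° / sin 19°
V₂ = 66.1 × 0.8746/0.3256 = 178 knots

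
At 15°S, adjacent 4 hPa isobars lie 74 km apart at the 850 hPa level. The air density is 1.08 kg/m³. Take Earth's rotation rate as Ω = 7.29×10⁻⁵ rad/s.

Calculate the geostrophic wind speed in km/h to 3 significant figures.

477 km/h

Coriolis parameter at 15°S:
f = 2Ω sin φ = 2 × 7.29×10⁻⁵ × sin 15° = 3.77×10⁻⁵ s⁻¹
Pressure gradient: |∂P/∂n| = 400 Pa / 74000 m = 5.41×10⁻³ Pa/m
Geostrophic balance (pressure-gradient force = Coriolis force):
V_g = (1/(fρ)) |∂P/∂n| = 5.41×10⁻³ / (3.77×10⁻⁵ × 1.08) = 133 m/s
Converting: 133 m/s × 3.6 = 477 km/h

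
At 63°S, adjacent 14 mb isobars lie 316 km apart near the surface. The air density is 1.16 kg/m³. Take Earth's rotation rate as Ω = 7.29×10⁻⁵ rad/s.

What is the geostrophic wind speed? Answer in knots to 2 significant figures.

57 knots

Coriolis parameter at 63°S:
f = 2Ω sin φ = 2 × 7.29×10⁻⁵ × sin 63° = 1.30×10⁻⁴ s⁻¹
Pressure gradient: |∂P/∂n| = 1400 Pa / 316000 m = 4.43×10⁻³ Pa/m
Geostrophic balance (pressure-gradient force = Coriolis force):
V_g = (1/(fρ)) |∂P/∂n| = 4.43×10⁻³ / (1.30×10⁻⁴ × 1.16) = 29.4 m/s
Converting: 29.4 m/s × 1.944 = 57 knots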